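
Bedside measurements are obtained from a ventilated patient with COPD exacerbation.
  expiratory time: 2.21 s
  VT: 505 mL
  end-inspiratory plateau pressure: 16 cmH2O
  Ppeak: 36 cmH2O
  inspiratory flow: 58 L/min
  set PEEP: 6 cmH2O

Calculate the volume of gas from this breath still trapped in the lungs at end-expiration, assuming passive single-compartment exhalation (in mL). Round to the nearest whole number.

Flow: 58 L/min ÷ 60 = 0.9667 L/s.
R = (PIP − Pplat)/V̇ = (36 − 16) / 0.9667 = 20.0/0.9667 = 20.689 cmH2O·s/L.
C = Vt/(Pplat − PEEP) = 505.0 / (16 − 6) = 505.0/10.0 = 50.5 mL/cmH2O.
τ = R × C = 20.689 × 0.0505 L/cmH2O = 1.045 s.
Fraction remaining = e^(−Te/τ) = e^(−2.21/1.045) = 0.1207.
Trapped volume = 505.0 × 0.1207 = 60.954 mL.

61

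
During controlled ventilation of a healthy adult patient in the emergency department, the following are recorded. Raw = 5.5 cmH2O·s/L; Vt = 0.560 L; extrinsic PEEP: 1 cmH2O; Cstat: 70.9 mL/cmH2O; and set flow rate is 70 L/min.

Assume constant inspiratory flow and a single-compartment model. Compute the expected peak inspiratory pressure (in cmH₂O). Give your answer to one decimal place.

15.3

Flow: 70 L/min ÷ 60 = 1.1667 L/s.
Equation of motion (constant flow): PIP = Vt/C + R·V̇ + PEEP.
PIP = 560/70.9 + 5.5×1.1667 + 1 = 7.898 + 6.417 + 1 = 15.315 cmH2O.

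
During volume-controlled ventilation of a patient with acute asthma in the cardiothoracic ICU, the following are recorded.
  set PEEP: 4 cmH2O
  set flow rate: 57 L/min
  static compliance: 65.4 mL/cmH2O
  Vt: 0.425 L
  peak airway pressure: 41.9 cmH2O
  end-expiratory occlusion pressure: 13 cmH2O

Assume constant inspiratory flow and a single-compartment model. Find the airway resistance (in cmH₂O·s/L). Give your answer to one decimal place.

23.6

Flow: 57 L/min ÷ 60 = 0.95 L/s.
Total PEEP = 13 cmH2O (set 4 + intrinsic 9); this is the baseline alveolar pressure.
Equation of motion (constant flow): PIP = Vt/C + R·V̇ + PEEP.
R·V̇ = PIP − Vt/C − PEEP = 41.9 − 425/65.4 − 13 = 41.9 − 6.498 − 13 = 22.402 cmH2O.
R = 22.402 / 0.95 = 23.581 cmH2O·s/L.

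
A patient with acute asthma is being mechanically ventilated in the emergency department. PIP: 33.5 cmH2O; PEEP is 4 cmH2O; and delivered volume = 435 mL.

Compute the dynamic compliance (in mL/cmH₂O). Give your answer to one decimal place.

14.7

Dynamic compliance = Vt / (PIP − PEEP) = 435 / (33.5 − 4) = 435 / 29.5 = 14.746 mL/cmH2O.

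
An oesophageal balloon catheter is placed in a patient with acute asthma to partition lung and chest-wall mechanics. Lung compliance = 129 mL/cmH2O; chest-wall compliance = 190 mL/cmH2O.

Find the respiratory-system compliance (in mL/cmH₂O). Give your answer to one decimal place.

Lung and chest wall are elastances in series: 1/Crs = 1/CL + 1/Ccw.
1/Crs = 1/129 + 1/190 = 0.01302.
Crs = 76.805 mL/cmH2O.

76.8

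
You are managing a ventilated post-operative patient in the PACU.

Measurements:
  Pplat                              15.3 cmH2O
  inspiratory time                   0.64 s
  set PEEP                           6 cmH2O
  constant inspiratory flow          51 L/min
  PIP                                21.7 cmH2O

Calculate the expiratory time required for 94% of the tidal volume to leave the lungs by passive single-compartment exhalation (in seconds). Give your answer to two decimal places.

Flow: 51 L/min ÷ 60 = 0.85 L/s.
Vt = flow × Ti = 0.85 L/s × 0.64 s × 1000 mL/L = 544.0 mL.
R = (PIP − Pplat)/V̇ = (21.7 − 15.3) / 0.85 = 6.4/0.85 = 7.529 cmH2O·s/L.
C = Vt/(Pplat − PEEP) = 544.0 / (15.3 − 6) = 544.0/9.3 = 58.495 mL/cmH2O.
τ = R × C = 7.529 × 0.0585 L/cmH2O = 0.4404 s.
t = −τ·ln(1 − 0.94) = −0.4404·ln(0.06) = 1.239 s.

1.24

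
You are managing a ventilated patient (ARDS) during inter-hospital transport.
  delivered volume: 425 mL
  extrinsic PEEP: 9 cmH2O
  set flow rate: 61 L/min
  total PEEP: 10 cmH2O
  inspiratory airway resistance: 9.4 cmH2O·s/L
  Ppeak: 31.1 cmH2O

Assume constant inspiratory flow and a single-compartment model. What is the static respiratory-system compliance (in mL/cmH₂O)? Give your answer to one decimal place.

36.8

Flow: 61 L/min ÷ 60 = 1.0167 L/s.
Total PEEP = 10 cmH2O (set 9 + intrinsic 1); this is the baseline alveolar pressure.
Equation of motion (constant flow): PIP = Vt/C + R·V̇ + PEEP.
Vt/C = PIP − R·V̇ − PEEP = 31.1 − 9.4×1.0167 − 10 = 31.1 − 9.557 − 10 = 11.543 cmH2O.
C = Vt / 11.543 = 425 / 11.543 = 36.819 mL/cmH2O.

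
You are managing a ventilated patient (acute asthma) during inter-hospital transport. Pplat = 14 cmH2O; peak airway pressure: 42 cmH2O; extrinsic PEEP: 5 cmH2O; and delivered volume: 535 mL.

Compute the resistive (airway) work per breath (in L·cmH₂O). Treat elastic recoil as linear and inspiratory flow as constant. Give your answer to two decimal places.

14.98

With constant inspiratory flow the resistive pressure is constant at PIP − Pplat = 42 − 14 = 28.0 cmH2O, so resistive work = 28.0 × 0.535 = 14.98 L·cmH2O.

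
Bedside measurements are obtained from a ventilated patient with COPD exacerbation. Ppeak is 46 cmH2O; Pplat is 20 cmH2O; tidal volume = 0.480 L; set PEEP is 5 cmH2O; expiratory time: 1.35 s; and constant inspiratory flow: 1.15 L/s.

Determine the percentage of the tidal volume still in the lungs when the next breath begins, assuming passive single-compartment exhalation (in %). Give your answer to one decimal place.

15.5

R = (PIP − Pplat)/V̇ = (46 − 20) / 1.15 = 26.0/1.15 = 22.609 cmH2O·s/L.
C = Vt/(Pplat − PEEP) = 480.0 / (20 − 5) = 480.0/15.0 = 32.0 mL/cmH2O.
τ = R × C = 22.609 × 0.032 L/cmH2O = 0.7235 s.
Fraction remaining at end-expiration = e^(−Te/τ) = e^(−1.35/0.7235) = 0.1548 → 15.48%.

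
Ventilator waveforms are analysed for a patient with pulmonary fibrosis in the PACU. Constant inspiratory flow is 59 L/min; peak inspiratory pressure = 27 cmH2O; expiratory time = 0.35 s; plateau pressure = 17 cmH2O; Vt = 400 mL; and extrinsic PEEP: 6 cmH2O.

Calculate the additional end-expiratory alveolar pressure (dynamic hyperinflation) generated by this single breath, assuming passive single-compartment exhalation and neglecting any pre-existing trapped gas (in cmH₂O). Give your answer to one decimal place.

Flow: 59 L/min ÷ 60 = 0.9833 L/s.
R = (PIP − Pplat)/V̇ = (27 − 17) / 0.9833 = 10.0/0.9833 = 10.17 cmH2O·s/L.
C = Vt/(Pplat − PEEP) = 400.0 / (17 − 6) = 400.0/11.0 = 36.364 mL/cmH2O.
τ = R × C = 10.17 × 0.03636 L/cmH2O = 0.3698 s.
Fraction remaining = e^(−Te/τ) = e^(−0.35/0.3698) = 0.3881; trapped volume = 400.0 × 0.3881 = 155.24 mL.
Additional alveolar pressure from trapping ≈ V_trapped / C = 155.24 / 36.364 = 4.269 cmH2O.

4.3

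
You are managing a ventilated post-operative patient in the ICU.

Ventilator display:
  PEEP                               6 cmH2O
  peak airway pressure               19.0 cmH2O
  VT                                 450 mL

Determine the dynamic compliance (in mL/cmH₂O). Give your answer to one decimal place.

34.6

Dynamic compliance = Vt / (PIP − PEEP) = 450 / (19.0 − 6) = 450 / 13.0 = 34.615 mL/cmH2O.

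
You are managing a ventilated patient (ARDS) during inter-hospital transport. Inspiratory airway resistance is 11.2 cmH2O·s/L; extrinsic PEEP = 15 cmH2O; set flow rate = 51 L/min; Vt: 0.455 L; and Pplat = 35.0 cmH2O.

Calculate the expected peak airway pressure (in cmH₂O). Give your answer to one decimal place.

Flow: 51 L/min ÷ 60 = 0.85 L/s.
PIP = Pplat + Raw × flow = 35.0 + 11.2 × 0.85 = 35.0 + 9.52 = 44.52 cmH2O.

44.5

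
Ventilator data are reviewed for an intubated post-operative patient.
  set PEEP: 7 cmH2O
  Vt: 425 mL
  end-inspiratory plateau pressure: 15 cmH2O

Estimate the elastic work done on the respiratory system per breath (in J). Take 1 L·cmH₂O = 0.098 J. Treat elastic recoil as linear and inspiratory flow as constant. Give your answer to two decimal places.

0.17

Elastic work ≈ ½ × (Pplat − PEEP) × Vt = 0.5 × (15 − 7) × 0.425 L = 0.5 × 8.0 × 0.425 = 1.7 L·cmH2O.
× 0.098 J/(L·cmH2O) → 0.1666 J.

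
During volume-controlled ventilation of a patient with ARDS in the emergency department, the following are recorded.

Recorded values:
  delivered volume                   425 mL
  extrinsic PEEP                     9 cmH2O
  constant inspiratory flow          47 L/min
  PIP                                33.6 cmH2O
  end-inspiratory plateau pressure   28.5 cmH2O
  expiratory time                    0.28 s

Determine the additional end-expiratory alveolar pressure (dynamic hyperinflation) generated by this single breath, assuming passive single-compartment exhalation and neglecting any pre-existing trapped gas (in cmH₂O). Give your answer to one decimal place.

2.7

Flow: 47 L/min ÷ 60 = 0.7833 L/s.
R = (PIP − Pplat)/V̇ = (33.6 − 28.5) / 0.7833 = 5.1/0.7833 = 6.511 cmH2O·s/L.
C = Vt/(Pplat − PEEP) = 425.0 / (28.5 − 9) = 425.0/19.5 = 21.795 mL/cmH2O.
τ = R × C = 6.511 × 0.0218 L/cmH2O = 0.1419 s.
Fraction remaining = e^(−Te/τ) = e^(−0.28/0.1419) = 0.139; trapped volume = 425.0 × 0.139 = 59.075 mL.
Additional alveolar pressure from trapping ≈ V_trapped / C = 59.075 / 21.795 = 2.71 cmH2O.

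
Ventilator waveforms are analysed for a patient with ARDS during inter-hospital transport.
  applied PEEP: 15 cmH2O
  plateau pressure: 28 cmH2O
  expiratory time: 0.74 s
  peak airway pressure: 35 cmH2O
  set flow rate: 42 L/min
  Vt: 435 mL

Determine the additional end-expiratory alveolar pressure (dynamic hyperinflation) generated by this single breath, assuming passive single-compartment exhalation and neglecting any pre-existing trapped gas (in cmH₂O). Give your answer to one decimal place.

1.4

Flow: 42 L/min ÷ 60 = 0.7 L/s.
R = (PIP − Pplat)/V̇ = (35 − 28) / 0.7 = 7.0/0.7 = 10.0 cmH2O·s/L.
C = Vt/(Pplat − PEEP) = 435.0 / (28 − 15) = 435.0/13.0 = 33.462 mL/cmH2O.
τ = R × C = 10.0 × 0.03346 L/cmH2O = 0.3346 s.
Fraction remaining = e^(−Te/τ) = e^(−0.74/0.3346) = 0.1095; trapped volume = 435.0 × 0.1095 = 47.633 mL.
Additional alveolar pressure from trapping ≈ V_trapped / C = 47.633 / 33.462 = 1.423 cmH2O.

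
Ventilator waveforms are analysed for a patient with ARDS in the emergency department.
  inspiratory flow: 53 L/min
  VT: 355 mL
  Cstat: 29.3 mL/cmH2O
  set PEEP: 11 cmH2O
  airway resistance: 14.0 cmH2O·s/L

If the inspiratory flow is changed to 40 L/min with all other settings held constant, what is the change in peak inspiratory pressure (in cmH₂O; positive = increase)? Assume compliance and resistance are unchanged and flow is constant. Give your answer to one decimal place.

-3.0

Flow: 53 L/min ÷ 60 = 0.8833 L/s.
New flow: 40 L/min ÷ 60 = 0.6667 L/s.
PIP = Vt/C + R·V̇ + PEEP (constant-flow equation of motion).
Only the resistive term changes: ΔPIP = R × ΔV̇ = 14.0 × (0.6667 − 0.8833) = 14.0 × -0.2166 = -3.032 cmH2O.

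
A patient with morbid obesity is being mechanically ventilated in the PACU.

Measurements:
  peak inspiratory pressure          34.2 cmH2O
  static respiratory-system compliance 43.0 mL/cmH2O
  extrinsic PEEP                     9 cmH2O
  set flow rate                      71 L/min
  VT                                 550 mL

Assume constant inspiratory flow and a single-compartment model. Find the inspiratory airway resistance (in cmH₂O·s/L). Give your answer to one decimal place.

Flow: 71 L/min ÷ 60 = 1.1833 L/s.
Equation of motion (constant flow): PIP = Vt/C + R·V̇ + PEEP.
R·V̇ = PIP − Vt/C − PEEP = 34.2 − 550/43.0 − 9 = 34.2 − 12.791 − 9 = 12.409 cmH2O.
R = 12.409 / 1.1833 = 10.487 cmH2O·s/L.

10.5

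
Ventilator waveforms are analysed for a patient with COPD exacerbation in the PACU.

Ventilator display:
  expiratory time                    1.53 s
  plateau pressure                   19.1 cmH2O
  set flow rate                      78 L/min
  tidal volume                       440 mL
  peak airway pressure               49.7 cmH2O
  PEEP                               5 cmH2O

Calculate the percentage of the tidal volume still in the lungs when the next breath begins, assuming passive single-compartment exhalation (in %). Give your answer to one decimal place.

12.5

Flow: 78 L/min ÷ 60 = 1.3 L/s.
R = (PIP − Pplat)/V̇ = (49.7 − 19.1) / 1.3 = 30.6/1.3 = 23.538 cmH2O·s/L.
C = Vt/(Pplat − PEEP) = 440.0 / (19.1 − 5) = 440.0/14.1 = 31.206 mL/cmH2O.
τ = R × C = 23.538 × 0.03121 L/cmH2O = 0.7346 s.
Fraction remaining at end-expiration = e^(−Te/τ) = e^(−1.53/0.7346) = 0.1246 → 12.46%.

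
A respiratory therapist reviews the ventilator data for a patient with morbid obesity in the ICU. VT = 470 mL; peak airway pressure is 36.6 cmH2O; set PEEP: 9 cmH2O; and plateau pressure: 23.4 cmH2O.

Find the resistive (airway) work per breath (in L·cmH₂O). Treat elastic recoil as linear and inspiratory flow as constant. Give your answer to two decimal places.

6.20

With constant inspiratory flow the resistive pressure is constant at PIP − Pplat = 36.6 − 23.4 = 13.2 cmH2O, so resistive work = 13.2 × 0.470 = 6.204 L·cmH2O.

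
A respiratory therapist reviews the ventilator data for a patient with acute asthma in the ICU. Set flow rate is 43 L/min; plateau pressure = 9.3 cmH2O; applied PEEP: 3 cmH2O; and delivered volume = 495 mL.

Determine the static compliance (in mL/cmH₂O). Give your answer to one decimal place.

Cstat = Vt / (Pplat − PEEP) = 495 / (9.3 − 3) = 495 / 6.3 = 78.571 mL/cmH2O.

78.6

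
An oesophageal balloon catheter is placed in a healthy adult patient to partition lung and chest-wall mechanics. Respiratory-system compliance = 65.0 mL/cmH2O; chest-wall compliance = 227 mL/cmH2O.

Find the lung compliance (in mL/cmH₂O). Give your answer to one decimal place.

91.1

1/CL = 1/Crs − 1/Ccw.
1/CL = 1/65.0 − 1/227 = 0.01098.
CL = 91.075 mL/cmH2O.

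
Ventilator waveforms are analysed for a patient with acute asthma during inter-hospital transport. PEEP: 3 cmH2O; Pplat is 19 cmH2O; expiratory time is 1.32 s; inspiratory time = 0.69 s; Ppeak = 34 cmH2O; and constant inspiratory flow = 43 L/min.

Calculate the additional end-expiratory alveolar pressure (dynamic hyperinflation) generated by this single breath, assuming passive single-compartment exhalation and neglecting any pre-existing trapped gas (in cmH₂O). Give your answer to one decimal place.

Flow: 43 L/min ÷ 60 = 0.7167 L/s.
Vt = flow × Ti = 0.7167 L/s × 0.69 s × 1000 mL/L = 494.52 mL.
R = (PIP − Pplat)/V̇ = (34 − 19) / 0.7167 = 15.0/0.7167 = 20.929 cmH2O·s/L.
C = Vt/(Pplat − PEEP) = 494.52 / (19 − 3) = 494.52/16.0 = 30.908 mL/cmH2O.
τ = R × C = 20.929 × 0.03091 L/cmH2O = 0.6469 s.
Fraction remaining = e^(−Te/τ) = e^(−1.32/0.6469) = 0.13; trapped volume = 494.52 × 0.13 = 64.288 mL.
Additional alveolar pressure from trapping ≈ V_trapped / C = 64.288 / 30.908 = 2.08 cmH2O.

2.1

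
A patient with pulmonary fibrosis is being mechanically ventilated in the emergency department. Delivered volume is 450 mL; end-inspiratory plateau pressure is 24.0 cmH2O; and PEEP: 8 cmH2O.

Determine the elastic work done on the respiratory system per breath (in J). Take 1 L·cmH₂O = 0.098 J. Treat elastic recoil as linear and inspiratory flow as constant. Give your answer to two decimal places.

Elastic work ≈ ½ × (Pplat − PEEP) × Vt = 0.5 × (24.0 − 8) × 0.450 L = 0.5 × 16.0 × 0.450 = 3.6 L·cmH2O.
× 0.098 J/(L·cmH2O) → 0.3528 J.

0.35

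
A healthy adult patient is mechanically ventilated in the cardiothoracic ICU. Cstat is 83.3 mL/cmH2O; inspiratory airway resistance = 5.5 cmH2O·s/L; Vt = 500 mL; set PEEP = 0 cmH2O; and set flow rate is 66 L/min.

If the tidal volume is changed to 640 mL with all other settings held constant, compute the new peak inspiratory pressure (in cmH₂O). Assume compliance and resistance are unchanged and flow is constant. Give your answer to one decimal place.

Flow: 66 L/min ÷ 60 = 1.1 L/s.
PIP = Vt/C + R·V̇ + PEEP (constant-flow equation of motion).
Only the elastic term changes: ΔPIP = ΔVt / C = (640 − 500) / 83.3 = 1.681 cmH2O.
Original PIP = 500/83.3 + 5.5×1.1 + 0 = 12.052 cmH2O; new PIP = 12.052 + (1.681) = 13.733 cmH2O.

13.7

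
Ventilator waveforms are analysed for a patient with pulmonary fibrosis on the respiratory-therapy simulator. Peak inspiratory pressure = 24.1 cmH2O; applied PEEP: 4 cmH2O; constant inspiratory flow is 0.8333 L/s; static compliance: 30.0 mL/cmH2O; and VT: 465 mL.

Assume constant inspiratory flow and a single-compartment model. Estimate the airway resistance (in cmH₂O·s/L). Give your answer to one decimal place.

Equation of motion (constant flow): PIP = Vt/C + R·V̇ + PEEP.
R·V̇ = PIP − Vt/C − PEEP = 24.1 − 465/30.0 − 4 = 24.1 − 15.5 − 4 = 4.6 cmH2O.
R = 4.6 / 0.8333 = 5.52 cmH2O·s/L.

5.5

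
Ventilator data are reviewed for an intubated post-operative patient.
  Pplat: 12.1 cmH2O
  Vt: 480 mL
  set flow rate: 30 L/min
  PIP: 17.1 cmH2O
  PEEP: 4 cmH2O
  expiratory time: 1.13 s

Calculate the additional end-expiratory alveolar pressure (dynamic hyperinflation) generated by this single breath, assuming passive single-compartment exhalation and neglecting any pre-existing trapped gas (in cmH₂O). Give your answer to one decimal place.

1.2

Flow: 30 L/min ÷ 60 = 0.5 L/s.
R = (PIP − Pplat)/V̇ = (17.1 − 12.1) / 0.5 = 5.0/0.5 = 10.0 cmH2O·s/L.
C = Vt/(Pplat − PEEP) = 480.0 / (12.1 − 4) = 480.0/8.1 = 59.259 mL/cmH2O.
τ = R × C = 10.0 × 0.05926 L/cmH2O = 0.5926 s.
Fraction remaining = e^(−Te/τ) = e^(−1.13/0.5926) = 0.1485; trapped volume = 480.0 × 0.1485 = 71.28 mL.
Additional alveolar pressure from trapping ≈ V_trapped / C = 71.28 / 59.259 = 1.203 cmH2O.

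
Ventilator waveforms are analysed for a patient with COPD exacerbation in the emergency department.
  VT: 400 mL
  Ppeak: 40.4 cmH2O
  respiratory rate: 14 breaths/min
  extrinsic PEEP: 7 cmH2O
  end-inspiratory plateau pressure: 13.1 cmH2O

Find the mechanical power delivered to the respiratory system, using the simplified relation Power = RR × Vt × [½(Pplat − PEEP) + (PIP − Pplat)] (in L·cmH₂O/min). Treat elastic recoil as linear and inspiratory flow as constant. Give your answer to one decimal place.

170.0

Per-breath work = Vt × [½(Pplat−PEEP) + (PIP−Pplat)] = 0.400 × [0.5×6.1 + 27.3] = 0.400 × 30.35 = 12.14 L·cmH2O.
Power = 14 × 12.14 = 169.96 L·cmH2O/min.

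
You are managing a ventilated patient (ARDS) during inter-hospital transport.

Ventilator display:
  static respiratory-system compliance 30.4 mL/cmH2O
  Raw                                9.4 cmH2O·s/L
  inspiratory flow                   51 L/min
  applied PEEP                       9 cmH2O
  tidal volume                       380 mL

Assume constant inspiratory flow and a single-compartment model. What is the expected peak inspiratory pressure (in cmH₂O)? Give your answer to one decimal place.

29.5

Flow: 51 L/min ÷ 60 = 0.85 L/s.
Equation of motion (constant flow): PIP = Vt/C + R·V̇ + PEEP.
PIP = 380/30.4 + 9.4×0.85 + 9 = 12.5 + 7.99 + 9 = 29.49 cmH2O.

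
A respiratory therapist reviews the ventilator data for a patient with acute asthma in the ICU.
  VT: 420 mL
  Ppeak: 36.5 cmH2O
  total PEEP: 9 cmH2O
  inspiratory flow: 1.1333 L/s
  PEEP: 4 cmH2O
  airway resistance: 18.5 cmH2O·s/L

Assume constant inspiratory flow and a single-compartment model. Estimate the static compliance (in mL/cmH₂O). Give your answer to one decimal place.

64.3

Total PEEP = 9 cmH2O (set 4 + intrinsic 5); this is the baseline alveolar pressure.
Equation of motion (constant flow): PIP = Vt/C + R·V̇ + PEEP.
Vt/C = PIP − R·V̇ − PEEP = 36.5 − 18.5×1.1333 − 9 = 36.5 − 20.966 − 9 = 6.534 cmH2O.
C = Vt / 6.534 = 420 / 6.534 = 64.279 mL/cmH2O.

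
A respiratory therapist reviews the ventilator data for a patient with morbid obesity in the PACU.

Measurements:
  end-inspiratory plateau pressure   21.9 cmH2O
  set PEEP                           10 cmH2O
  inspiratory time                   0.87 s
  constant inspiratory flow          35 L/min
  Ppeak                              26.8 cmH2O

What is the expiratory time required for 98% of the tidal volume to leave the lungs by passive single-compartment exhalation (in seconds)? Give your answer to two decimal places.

Flow: 35 L/min ÷ 60 = 0.5833 L/s.
Vt = flow × Ti = 0.5833 L/s × 0.87 s × 1000 mL/L = 507.47 mL.
R = (PIP − Pplat)/V̇ = (26.8 − 21.9) / 0.5833 = 4.9/0.5833 = 8.4 cmH2O·s/L.
C = Vt/(Pplat − PEEP) = 507.47 / (21.9 − 10) = 507.47/11.9 = 42.645 mL/cmH2O.
τ = R × C = 8.4 × 0.04265 L/cmH2O = 0.3583 s.
t = −τ·ln(1 − 0.98) = −0.3583·ln(0.02) = 1.402 s.

1.40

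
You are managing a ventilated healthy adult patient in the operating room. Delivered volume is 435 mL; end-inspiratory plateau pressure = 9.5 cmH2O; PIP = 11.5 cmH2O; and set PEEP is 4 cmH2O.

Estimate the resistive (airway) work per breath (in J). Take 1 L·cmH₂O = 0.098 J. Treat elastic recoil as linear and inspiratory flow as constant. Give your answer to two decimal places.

With constant inspiratory flow the resistive pressure is constant at PIP − Pplat = 11.5 − 9.5 = 2.0 cmH2O, so resistive work = 2.0 × 0.435 = 0.87 L·cmH2O.
× 0.098 J/(L·cmH2O) → 0.08526 J.

0.09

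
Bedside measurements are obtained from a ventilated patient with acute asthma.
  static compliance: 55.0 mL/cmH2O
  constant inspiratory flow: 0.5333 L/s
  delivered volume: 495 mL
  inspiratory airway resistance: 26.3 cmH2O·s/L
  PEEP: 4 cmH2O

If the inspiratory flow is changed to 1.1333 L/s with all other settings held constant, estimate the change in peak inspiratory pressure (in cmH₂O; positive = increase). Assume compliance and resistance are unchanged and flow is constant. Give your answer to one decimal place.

PIP = Vt/C + R·V̇ + PEEP (constant-flow equation of motion).
Only the resistive term changes: ΔPIP = R × ΔV̇ = 26.3 × (1.1333 − 0.5333) = 26.3 × 0.6 = 15.78 cmH2O.

15.8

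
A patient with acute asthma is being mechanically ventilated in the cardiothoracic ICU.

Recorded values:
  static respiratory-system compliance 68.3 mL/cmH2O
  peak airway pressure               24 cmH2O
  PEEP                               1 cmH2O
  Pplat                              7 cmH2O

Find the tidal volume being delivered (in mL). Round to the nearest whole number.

410

Vt = Cstat × (Pplat − PEEP) = 68.3 × (7 − 1) = 68.3 × 6.0 = 409.8 mL.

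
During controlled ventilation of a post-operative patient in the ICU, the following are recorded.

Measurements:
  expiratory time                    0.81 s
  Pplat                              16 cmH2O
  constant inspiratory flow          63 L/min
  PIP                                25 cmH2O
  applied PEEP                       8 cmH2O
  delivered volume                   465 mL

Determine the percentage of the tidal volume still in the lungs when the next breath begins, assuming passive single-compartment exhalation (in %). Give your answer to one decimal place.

19.7

Flow: 63 L/min ÷ 60 = 1.05 L/s.
R = (PIP − Pplat)/V̇ = (25 − 16) / 1.05 = 9.0/1.05 = 8.571 cmH2O·s/L.
C = Vt/(Pplat − PEEP) = 465.0 / (16 − 8) = 465.0/8.0 = 58.125 mL/cmH2O.
τ = R × C = 8.571 × 0.05813 L/cmH2O = 0.4982 s.
Fraction remaining at end-expiration = e^(−Te/τ) = e^(−0.81/0.4982) = 0.1967 → 19.67%.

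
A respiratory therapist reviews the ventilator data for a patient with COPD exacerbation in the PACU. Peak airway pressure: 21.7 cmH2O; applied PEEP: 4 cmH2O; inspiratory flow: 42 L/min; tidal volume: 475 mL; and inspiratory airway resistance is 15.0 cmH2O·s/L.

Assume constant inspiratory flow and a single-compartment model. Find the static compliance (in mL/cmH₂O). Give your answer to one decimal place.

Flow: 42 L/min ÷ 60 = 0.7 L/s.
Equation of motion (constant flow): PIP = Vt/C + R·V̇ + PEEP.
Vt/C = PIP − R·V̇ − PEEP = 21.7 − 15.0×0.7 − 4 = 21.7 − 10.5 − 4 = 7.2 cmH2O.
C = Vt / 7.2 = 475 / 7.2 = 65.972 mL/cmH2O.

66.0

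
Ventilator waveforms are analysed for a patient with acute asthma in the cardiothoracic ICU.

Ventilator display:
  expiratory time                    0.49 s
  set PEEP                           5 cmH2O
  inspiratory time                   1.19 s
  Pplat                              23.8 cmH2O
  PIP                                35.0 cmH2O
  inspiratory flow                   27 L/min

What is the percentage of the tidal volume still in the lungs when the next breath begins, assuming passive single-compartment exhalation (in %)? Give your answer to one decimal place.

Flow: 27 L/min ÷ 60 = 0.45 L/s.
Vt = flow × Ti = 0.45 L/s × 1.19 s × 1000 mL/L = 535.5 mL.
R = (PIP − Pplat)/V̇ = (35.0 − 23.8) / 0.45 = 11.2/0.45 = 24.889 cmH2O·s/L.
C = Vt/(Pplat − PEEP) = 535.5 / (23.8 − 5) = 535.5/18.8 = 28.484 mL/cmH2O.
τ = R × C = 24.889 × 0.02848 L/cmH2O = 0.7088 s.
Fraction remaining at end-expiration = e^(−Te/τ) = e^(−0.49/0.7088) = 0.5009 → 50.09%.

50.1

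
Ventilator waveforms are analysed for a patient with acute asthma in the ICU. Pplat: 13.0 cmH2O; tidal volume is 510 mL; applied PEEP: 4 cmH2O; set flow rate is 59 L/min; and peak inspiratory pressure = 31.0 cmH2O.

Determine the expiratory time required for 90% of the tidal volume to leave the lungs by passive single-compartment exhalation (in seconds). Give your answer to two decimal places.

2.39

Flow: 59 L/min ÷ 60 = 0.9833 L/s.
R = (PIP − Pplat)/V̇ = (31.0 − 13.0) / 0.9833 = 18.0/0.9833 = 18.306 cmH2O·s/L.
C = Vt/(Pplat − PEEP) = 510.0 / (13.0 − 4) = 510.0/9.0 = 56.667 mL/cmH2O.
τ = R × C = 18.306 × 0.05667 L/cmH2O = 1.037 s.
t = −τ·ln(1 − 0.90) = −1.037·ln(0.1) = 2.388 s.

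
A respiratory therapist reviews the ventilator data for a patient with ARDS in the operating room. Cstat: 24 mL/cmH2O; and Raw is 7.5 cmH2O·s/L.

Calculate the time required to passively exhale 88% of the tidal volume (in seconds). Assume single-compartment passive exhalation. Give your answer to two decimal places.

τ = R × C = 7.5 × 24 mL/cmH2O = 7.5 × 0.024 L/cmH2O = 0.18 s.
Exhaled fraction f = 1 − e^(−t/τ) → t = −τ·ln(1 − f) = −0.18·ln(0.12) = 0.3816 s.

0.38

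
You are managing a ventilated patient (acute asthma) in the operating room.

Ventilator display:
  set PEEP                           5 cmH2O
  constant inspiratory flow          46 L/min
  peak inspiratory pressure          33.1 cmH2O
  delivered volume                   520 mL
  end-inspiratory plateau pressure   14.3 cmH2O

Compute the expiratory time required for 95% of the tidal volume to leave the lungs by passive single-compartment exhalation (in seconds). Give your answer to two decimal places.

Flow: 46 L/min ÷ 60 = 0.7667 L/s.
R = (PIP − Pplat)/V̇ = (33.1 − 14.3) / 0.7667 = 18.8/0.7667 = 24.521 cmH2O·s/L.
C = Vt/(Pplat − PEEP) = 520.0 / (14.3 − 5) = 520.0/9.3 = 55.914 mL/cmH2O.
τ = R × C = 24.521 × 0.05591 L/cmH2O = 1.371 s.
t = −τ·ln(1 − 0.95) = −1.371·ln(0.05) = 4.107 s.

4.11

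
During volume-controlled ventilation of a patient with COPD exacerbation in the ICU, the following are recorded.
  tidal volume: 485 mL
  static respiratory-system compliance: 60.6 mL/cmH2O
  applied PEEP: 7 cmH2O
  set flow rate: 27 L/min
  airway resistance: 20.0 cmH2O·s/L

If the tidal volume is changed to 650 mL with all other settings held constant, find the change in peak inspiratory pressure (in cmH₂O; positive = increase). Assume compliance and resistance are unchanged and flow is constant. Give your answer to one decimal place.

2.7

PIP = Vt/C + R·V̇ + PEEP (constant-flow equation of motion).
Only the elastic term changes: ΔPIP = ΔVt / C = (650 − 485) / 60.6 = 2.723 cmH2O.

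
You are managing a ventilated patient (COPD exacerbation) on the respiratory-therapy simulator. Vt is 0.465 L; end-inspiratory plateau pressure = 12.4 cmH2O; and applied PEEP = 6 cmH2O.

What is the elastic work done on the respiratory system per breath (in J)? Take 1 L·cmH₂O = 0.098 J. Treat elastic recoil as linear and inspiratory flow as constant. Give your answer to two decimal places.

Elastic work ≈ ½ × (Pplat − PEEP) × Vt = 0.5 × (12.4 − 6) × 0.465 L = 0.5 × 6.4 × 0.465 = 1.488 L·cmH2O.
× 0.098 J/(L·cmH2O) → 0.1458 J.

0.15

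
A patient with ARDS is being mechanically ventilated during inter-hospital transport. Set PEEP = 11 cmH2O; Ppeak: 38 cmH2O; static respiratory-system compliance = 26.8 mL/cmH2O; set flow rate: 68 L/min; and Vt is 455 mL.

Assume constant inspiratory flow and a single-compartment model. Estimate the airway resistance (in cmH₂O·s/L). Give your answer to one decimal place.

Flow: 68 L/min ÷ 60 = 1.1333 L/s.
Equation of motion (constant flow): PIP = Vt/C + R·V̇ + PEEP.
R·V̇ = PIP − Vt/C − PEEP = 38 − 455/26.8 − 11 = 38 − 16.978 − 11 = 10.022 cmH2O.
R = 10.022 / 1.1333 = 8.843 cmH2O·s/L.

8.8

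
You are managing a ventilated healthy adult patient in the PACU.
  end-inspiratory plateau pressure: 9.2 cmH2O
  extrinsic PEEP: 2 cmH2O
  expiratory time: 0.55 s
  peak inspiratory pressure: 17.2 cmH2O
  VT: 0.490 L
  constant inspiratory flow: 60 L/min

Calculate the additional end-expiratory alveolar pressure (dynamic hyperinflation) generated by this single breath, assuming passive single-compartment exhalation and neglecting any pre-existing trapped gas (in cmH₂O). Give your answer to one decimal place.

2.6

Flow: 60 L/min ÷ 60 = 1 L/s.
R = (PIP − Pplat)/V̇ = (17.2 − 9.2) / 1 = 8.0/1 = 8.0 cmH2O·s/L.
C = Vt/(Pplat − PEEP) = 490.0 / (9.2 − 2) = 490.0/7.2 = 68.056 mL/cmH2O.
τ = R × C = 8.0 × 0.06806 L/cmH2O = 0.5445 s.
Fraction remaining = e^(−Te/τ) = e^(−0.55/0.5445) = 0.3642; trapped volume = 490.0 × 0.3642 = 178.46 mL.
Additional alveolar pressure from trapping ≈ V_trapped / C = 178.46 / 68.056 = 2.622 cmH2O.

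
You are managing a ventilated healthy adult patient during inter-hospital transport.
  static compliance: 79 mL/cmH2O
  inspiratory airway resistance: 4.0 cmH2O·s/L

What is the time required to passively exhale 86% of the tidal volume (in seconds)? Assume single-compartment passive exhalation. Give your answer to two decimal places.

τ = R × C = 4.0 × 79 mL/cmH2O = 4.0 × 0.079 L/cmH2O = 0.316 s.
Exhaled fraction f = 1 − e^(−t/τ) → t = −τ·ln(1 − f) = −0.316·ln(0.14) = 0.6213 s.

0.62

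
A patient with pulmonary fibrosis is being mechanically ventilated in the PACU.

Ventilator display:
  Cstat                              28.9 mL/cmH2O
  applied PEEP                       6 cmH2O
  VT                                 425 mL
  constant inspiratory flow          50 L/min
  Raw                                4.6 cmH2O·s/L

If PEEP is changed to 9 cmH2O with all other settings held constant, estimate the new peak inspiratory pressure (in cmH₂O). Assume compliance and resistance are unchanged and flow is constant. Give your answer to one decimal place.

27.5

Flow: 50 L/min ÷ 60 = 0.8333 L/s.
PIP = Vt/C + R·V̇ + PEEP (constant-flow equation of motion).
Only the baseline term changes: ΔPIP = ΔPEEP = 9 − 6 = 3.0 cmH2O.
Original PIP = 425/28.9 + 4.6×0.8333 + 6 = 24.539 cmH2O; new PIP = 24.539 + (3.0) = 27.539 cmH2O.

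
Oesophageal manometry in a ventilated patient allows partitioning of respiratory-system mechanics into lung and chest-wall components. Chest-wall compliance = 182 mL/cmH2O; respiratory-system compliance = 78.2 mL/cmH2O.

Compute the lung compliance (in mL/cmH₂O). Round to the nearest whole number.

1/CL = 1/Crs − 1/Ccw.
1/CL = 1/78.2 − 1/182 = 0.007293.
CL = 137.12 mL/cmH2O.

137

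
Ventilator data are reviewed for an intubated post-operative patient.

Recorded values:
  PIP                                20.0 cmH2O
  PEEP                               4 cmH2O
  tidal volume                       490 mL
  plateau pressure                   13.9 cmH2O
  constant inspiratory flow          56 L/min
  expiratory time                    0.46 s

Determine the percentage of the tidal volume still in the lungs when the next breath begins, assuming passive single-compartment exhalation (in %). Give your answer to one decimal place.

24.1

Flow: 56 L/min ÷ 60 = 0.9333 L/s.
R = (PIP − Pplat)/V̇ = (20.0 − 13.9) / 0.9333 = 6.1/0.9333 = 6.536 cmH2O·s/L.
C = Vt/(Pplat − PEEP) = 490.0 / (13.9 − 4) = 490.0/9.9 = 49.495 mL/cmH2O.
τ = R × C = 6.536 × 0.0495 L/cmH2O = 0.3235 s.
Fraction remaining at end-expiration = e^(−Te/τ) = e^(−0.46/0.3235) = 0.2412 → 24.12%.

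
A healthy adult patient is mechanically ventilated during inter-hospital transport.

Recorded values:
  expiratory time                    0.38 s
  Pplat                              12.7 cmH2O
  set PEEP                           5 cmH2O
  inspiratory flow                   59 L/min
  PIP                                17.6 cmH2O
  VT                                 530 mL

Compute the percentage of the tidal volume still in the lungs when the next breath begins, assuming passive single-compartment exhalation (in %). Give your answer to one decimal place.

33.0

Flow: 59 L/min ÷ 60 = 0.9833 L/s.
R = (PIP − Pplat)/V̇ = (17.6 − 12.7) / 0.9833 = 4.9/0.9833 = 4.983 cmH2O·s/L.
C = Vt/(Pplat − PEEP) = 530.0 / (12.7 − 5) = 530.0/7.7 = 68.831 mL/cmH2O.
τ = R × C = 4.983 × 0.06883 L/cmH2O = 0.343 s.
Fraction remaining at end-expiration = e^(−Te/τ) = e^(−0.38/0.343) = 0.3303 → 33.03%.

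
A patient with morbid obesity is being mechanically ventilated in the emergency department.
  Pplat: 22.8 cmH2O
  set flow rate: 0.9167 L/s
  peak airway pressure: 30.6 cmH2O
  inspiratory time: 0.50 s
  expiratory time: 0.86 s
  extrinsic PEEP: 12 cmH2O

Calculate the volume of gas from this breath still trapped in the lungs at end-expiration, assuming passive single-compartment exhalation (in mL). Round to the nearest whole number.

42

Vt = flow × Ti = 0.9167 L/s × 0.50 s × 1000 mL/L = 458.35 mL.
R = (PIP − Pplat)/V̇ = (30.6 − 22.8) / 0.9167 = 7.8/0.9167 = 8.509 cmH2O·s/L.
C = Vt/(Pplat − PEEP) = 458.35 / (22.8 − 12) = 458.35/10.8 = 42.44 mL/cmH2O.
τ = R × C = 8.509 × 0.04244 L/cmH2O = 0.3611 s.
Fraction remaining = e^(−Te/τ) = e^(−0.86/0.3611) = 0.0924.
Trapped volume = 458.35 × 0.0924 = 42.352 mL.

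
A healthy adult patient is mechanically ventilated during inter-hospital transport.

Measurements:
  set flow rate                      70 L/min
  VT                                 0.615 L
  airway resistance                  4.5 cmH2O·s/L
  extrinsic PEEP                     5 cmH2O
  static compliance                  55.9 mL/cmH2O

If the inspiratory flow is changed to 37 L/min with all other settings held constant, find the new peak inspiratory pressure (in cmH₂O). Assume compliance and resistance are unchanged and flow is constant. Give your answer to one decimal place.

Flow: 70 L/min ÷ 60 = 1.1667 L/s.
New flow: 37 L/min ÷ 60 = 0.6167 L/s.
PIP = Vt/C + R·V̇ + PEEP (constant-flow equation of motion).
Only the resistive term changes: ΔPIP = R × ΔV̇ = 4.5 × (0.6167 − 1.1667) = 4.5 × -0.55 = -2.475 cmH2O.
Original PIP = 615/55.9 + 4.5×1.1667 + 5 = 21.252 cmH2O; new PIP = 21.252 + (-2.475) = 18.777 cmH2O.

18.8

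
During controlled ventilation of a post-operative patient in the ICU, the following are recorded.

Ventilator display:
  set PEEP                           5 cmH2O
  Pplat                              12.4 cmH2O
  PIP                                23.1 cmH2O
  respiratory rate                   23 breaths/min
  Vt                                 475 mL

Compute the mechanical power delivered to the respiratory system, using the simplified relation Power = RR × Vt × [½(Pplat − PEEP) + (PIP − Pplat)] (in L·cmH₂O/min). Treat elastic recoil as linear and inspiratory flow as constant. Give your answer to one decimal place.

Per-breath work = Vt × [½(Pplat−PEEP) + (PIP−Pplat)] = 0.475 × [0.5×7.4 + 10.7] = 0.475 × 14.4 = 6.84 L·cmH2O.
Power = 23 × 6.84 = 157.32 L·cmH2O/min.

157.3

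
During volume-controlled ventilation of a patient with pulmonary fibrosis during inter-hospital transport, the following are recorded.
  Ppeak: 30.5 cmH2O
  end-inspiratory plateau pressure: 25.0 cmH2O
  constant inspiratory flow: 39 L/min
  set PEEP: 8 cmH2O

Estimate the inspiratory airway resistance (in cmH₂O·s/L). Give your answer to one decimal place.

Flow: 39 L/min ÷ 60 = 0.65 L/s.
Raw = (PIP − Pplat) / flow = (30.5 − 25.0) / 0.65 = 5.5 / 0.65 = 8.462 cmH2O·s/L.

8.5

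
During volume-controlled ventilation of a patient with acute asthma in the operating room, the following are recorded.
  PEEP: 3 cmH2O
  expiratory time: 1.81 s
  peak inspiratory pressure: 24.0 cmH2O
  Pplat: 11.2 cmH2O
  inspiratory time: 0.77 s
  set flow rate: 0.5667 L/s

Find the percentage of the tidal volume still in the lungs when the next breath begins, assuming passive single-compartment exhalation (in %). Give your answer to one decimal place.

22.2

Vt = flow × Ti = 0.5667 L/s × 0.77 s × 1000 mL/L = 436.36 mL.
R = (PIP − Pplat)/V̇ = (24.0 − 11.2) / 0.5667 = 12.8/0.5667 = 22.587 cmH2O·s/L.
C = Vt/(Pplat − PEEP) = 436.36 / (11.2 − 3) = 436.36/8.2 = 53.215 mL/cmH2O.
τ = R × C = 22.587 × 0.05322 L/cmH2O = 1.202 s.
Fraction remaining at end-expiration = e^(−Te/τ) = e^(−1.81/1.202) = 0.2218 → 22.18%.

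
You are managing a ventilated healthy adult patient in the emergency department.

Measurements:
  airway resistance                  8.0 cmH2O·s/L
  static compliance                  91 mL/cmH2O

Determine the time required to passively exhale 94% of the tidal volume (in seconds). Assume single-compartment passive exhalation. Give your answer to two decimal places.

τ = R × C = 8.0 × 91 mL/cmH2O = 8.0 × 0.091 L/cmH2O = 0.728 s.
Exhaled fraction f = 1 − e^(−t/τ) → t = −τ·ln(1 − f) = −0.728·ln(0.06) = 2.048 s.

2.05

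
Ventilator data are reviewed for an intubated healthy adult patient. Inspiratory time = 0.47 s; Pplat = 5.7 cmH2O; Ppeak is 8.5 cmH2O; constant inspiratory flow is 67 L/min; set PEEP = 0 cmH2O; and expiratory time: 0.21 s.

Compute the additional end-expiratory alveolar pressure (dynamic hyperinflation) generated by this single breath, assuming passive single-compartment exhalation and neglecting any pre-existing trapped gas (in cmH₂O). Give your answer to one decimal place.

Flow: 67 L/min ÷ 60 = 1.1167 L/s.
Vt = flow × Ti = 1.1167 L/s × 0.47 s × 1000 mL/L = 524.85 mL.
R = (PIP − Pplat)/V̇ = (8.5 − 5.7) / 1.1167 = 2.8/1.1167 = 2.507 cmH2O·s/L.
C = Vt/(Pplat − PEEP) = 524.85 / (5.7 − 0) = 524.85/5.7 = 92.079 mL/cmH2O.
τ = R × C = 2.507 × 0.09208 L/cmH2O = 0.2308 s.
Fraction remaining = e^(−Te/τ) = e^(−0.21/0.2308) = 0.4026; trapped volume = 524.85 × 0.4026 = 211.3 mL.
Additional alveolar pressure from trapping ≈ V_trapped / C = 211.3 / 92.079 = 2.295 cmH2O.

2.3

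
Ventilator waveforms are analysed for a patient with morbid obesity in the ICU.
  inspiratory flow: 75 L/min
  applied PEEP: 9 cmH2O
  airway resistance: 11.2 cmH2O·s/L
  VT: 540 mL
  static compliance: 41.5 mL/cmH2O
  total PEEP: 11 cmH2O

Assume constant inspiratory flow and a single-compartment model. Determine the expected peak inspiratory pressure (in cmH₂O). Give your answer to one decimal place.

Flow: 75 L/min ÷ 60 = 1.25 L/s.
Total PEEP = 11 cmH2O (set 9 + intrinsic 2); this is the baseline alveolar pressure.
Equation of motion (constant flow): PIP = Vt/C + R·V̇ + PEEP.
PIP = 540/41.5 + 11.2×1.25 + 11 = 13.012 + 14.0 + 11 = 38.012 cmH2O.

38.0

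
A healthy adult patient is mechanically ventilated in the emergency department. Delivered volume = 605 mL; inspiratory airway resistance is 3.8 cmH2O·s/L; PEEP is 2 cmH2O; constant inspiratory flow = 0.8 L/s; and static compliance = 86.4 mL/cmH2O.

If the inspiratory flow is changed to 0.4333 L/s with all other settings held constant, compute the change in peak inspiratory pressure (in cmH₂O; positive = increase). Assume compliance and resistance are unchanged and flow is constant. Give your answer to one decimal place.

PIP = Vt/C + R·V̇ + PEEP (constant-flow equation of motion).
Only the resistive term changes: ΔPIP = R × ΔV̇ = 3.8 × (0.4333 − 0.8) = 3.8 × -0.3667 = -1.393 cmH2O.

-1.4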